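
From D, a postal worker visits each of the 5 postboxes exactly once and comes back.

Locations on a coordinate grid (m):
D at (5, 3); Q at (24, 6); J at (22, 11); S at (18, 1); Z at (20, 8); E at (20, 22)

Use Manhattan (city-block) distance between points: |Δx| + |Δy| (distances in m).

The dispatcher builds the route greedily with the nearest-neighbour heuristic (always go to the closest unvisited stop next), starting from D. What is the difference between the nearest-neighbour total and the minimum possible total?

D: S=15, Z=20, Q=22, J=25, E=34 ⇒ S
S: Z=9, Q=11, J=14, E=23 ⇒ Z
Z: J=5, Q=6, E=14 ⇒ J
J: Q=7, E=13 ⇒ Q
Q: E=20 ⇒ E
NN route D → S → Z → J → Q → E → D costs 90.
Optimal: D → Q → J → E → Z → S → D costs 80 (by enumerating all 60 distinct tours).
Excess = 90 − 80 = 10.

Excess over optimum: 10 m.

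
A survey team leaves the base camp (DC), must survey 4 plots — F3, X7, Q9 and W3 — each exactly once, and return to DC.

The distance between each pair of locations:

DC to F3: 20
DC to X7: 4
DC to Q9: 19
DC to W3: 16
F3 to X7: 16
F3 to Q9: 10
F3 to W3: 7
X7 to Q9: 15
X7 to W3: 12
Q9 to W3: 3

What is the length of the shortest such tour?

49 — the shortest possible round trip.

There are 12 distinct closed tours to check (reversals are equivalent).
DC - F3 - X7 - Q9 - W3 - DC: 20+16+15+3+16 = 70
DC - F3 - X7 - W3 - Q9 - DC: 20+16+12+3+19 = 70
DC - F3 - Q9 - X7 - W3 - DC: 20+10+15+12+16 = 73
DC - F3 - Q9 - W3 - X7 - DC: 20+10+3+12+4 = 49
DC - F3 - W3 - X7 - Q9 - DC: 20+7+12+15+19 = 73
DC - F3 - W3 - Q9 - X7 - DC: 20+7+3+15+4 = 49
DC - X7 - F3 - Q9 - W3 - DC: 4+16+10+3+16 = 49
DC - X7 - F3 - W3 - Q9 - DC: 4+16+7+3+19 = 49
DC - X7 - Q9 - F3 - W3 - DC: 4+15+10+7+16 = 52
DC - X7 - W3 - F3 - Q9 - DC: 4+12+7+10+19 = 52
DC - Q9 - F3 - X7 - W3 - DC: 19+10+16+12+16 = 73
DC - Q9 - X7 - F3 - W3 - DC: 19+15+16+7+16 = 73
The minimum is 49.
One optimal route: DC → F3 → Q9 → W3 → X7 → DC (or its reverse).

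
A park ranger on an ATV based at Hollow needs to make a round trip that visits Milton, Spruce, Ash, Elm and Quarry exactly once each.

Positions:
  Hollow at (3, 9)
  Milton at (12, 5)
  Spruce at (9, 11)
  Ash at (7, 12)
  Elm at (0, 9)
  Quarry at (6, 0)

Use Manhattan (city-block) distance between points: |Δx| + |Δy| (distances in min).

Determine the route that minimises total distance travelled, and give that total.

Shortest round trip = 48 min.

Hollow-Milton-Spruce-Ash-Elm-Quarry-Hollow: 13+9+3+10+15+12 = 62
Hollow-Milton-Spruce-Ash-Quarry-Elm-Hollow: 13+9+3+13+15+3 = 56
Hollow-Milton-Spruce-Elm-Ash-Quarry-Hollow: 13+9+11+10+13+12 = 68
Hollow-Milton-Spruce-Elm-Quarry-Ash-Hollow: 13+9+11+15+13+7 = 68
Hollow-Milton-Spruce-Quarry-Ash-Elm-Hollow: 13+9+14+13+10+3 = 62
Hollow-Milton-Spruce-Quarry-Elm-Ash-Hollow: 13+9+14+15+10+7 = 68
Hollow-Milton-Ash-Spruce-Elm-Quarry-Hollow: 13+12+3+11+15+12 = 66
Hollow-Milton-Ash-Spruce-Quarry-Elm-Hollow: 13+12+3+14+15+3 = 60
Hollow-Milton-Ash-Elm-Spruce-Quarry-Hollow: 13+12+10+11+14+12 = 72
Hollow-Milton-Ash-Elm-Quarry-Spruce-Hollow: 13+12+10+15+14+8 = 72
Hollow-Milton-Ash-Quarry-Spruce-Elm-Hollow: 13+12+13+14+11+3 = 66
Hollow-Milton-Ash-Quarry-Elm-Spruce-Hollow: 13+12+13+15+11+8 = 72
Hollow-Milton-Elm-Spruce-Ash-Quarry-Hollow: 13+16+11+3+13+12 = 68
Hollow-Milton-Elm-Spruce-Quarry-Ash-Hollow: 13+16+11+14+13+7 = 74
… (46 more)
Hollow-Ash-Spruce-Milton-Quarry-Elm-Hollow: 7+3+9+11+15+3 = 48  ← best
The minimum is 48.
One optimal route: Hollow → Ash → Spruce → Milton → Quarry → Elm → Hollow (or its reverse).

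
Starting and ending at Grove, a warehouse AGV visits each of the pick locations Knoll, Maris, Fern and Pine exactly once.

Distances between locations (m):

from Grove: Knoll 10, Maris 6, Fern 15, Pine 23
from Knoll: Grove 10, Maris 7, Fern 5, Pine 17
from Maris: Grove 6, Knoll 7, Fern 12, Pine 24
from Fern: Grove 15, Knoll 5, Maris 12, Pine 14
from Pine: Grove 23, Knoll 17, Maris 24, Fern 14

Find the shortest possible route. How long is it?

Shortest round trip = 55 m.

With 4 stops there are 4!/2 = 12 distinct round trips (a route and its reverse cost the same).
Grove-Knoll-Maris-Fern-Pine-Grove: 10+7+12+14+23 = 66
Grove-Knoll-Maris-Pine-Fern-Grove: 10+7+24+14+15 = 70
Grove-Knoll-Fern-Maris-Pine-Grove: 10+5+12+24+23 = 74
Grove-Knoll-Fern-Pine-Maris-Grove: 10+5+14+24+6 = 59
Grove-Knoll-Pine-Maris-Fern-Grove: 10+17+24+12+15 = 78
Grove-Knoll-Pine-Fern-Maris-Grove: 10+17+14+12+6 = 59
Grove-Maris-Knoll-Fern-Pine-Grove: 6+7+5+14+23 = 55
Grove-Maris-Knoll-Pine-Fern-Grove: 6+7+17+14+15 = 59
Grove-Maris-Fern-Knoll-Pine-Grove: 6+12+5+17+23 = 63
Grove-Maris-Pine-Knoll-Fern-Grove: 6+24+17+5+15 = 67
Grove-Fern-Knoll-Maris-Pine-Grove: 15+5+7+24+23 = 74
Grove-Fern-Maris-Knoll-Pine-Grove: 15+12+7+17+23 = 74
The minimum is 55.
One optimal route: Grove → Maris → Knoll → Fern → Pine → Grove (or its reverse).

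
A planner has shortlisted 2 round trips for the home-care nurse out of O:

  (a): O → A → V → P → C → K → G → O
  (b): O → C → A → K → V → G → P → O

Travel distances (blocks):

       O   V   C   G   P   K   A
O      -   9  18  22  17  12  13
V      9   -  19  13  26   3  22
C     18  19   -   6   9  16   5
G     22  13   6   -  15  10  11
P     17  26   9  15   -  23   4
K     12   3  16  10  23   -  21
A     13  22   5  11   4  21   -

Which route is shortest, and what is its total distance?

Shortest is (b), total 92 blocks.

(a): 13 + 22 + 26 + 9 + 16 + 10 + 22 = 118
(b): 18 + 5 + 21 + 3 + 13 + 15 + 17 = 92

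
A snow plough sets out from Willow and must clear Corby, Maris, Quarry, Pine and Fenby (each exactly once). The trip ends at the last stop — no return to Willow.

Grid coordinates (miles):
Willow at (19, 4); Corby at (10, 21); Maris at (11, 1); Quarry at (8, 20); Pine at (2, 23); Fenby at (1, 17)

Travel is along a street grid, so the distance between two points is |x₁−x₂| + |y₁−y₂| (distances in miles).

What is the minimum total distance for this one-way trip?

There are 5! = 120 possible orderings.
Willow → Corby → Maris → Quarry → Pine → Fenby: 26+21+22+9+7 = 85
Willow → Corby → Maris → Quarry → Fenby → Pine: 26+21+22+10+7 = 86
Willow → Corby → Maris → Pine → Quarry → Fenby: 26+21+31+9+10 = 97
Willow → Corby → Maris → Pine → Fenby → Quarry: 26+21+31+7+10 = 95
Willow → Corby → Maris → Fenby → Quarry → Pine: 26+21+26+10+9 = 92
Willow → Corby → Maris → Fenby → Pine → Quarry: 26+21+26+7+9 = 89
Willow → Corby → Quarry → Maris → Pine → Fenby: 26+3+22+31+7 = 89
Willow → Corby → Quarry → Maris → Fenby → Pine: 26+3+22+26+7 = 84
Willow → Corby → Quarry → Pine → Maris → Fenby: 26+3+9+31+26 = 95
Willow → Corby → Quarry → Pine → Fenby → Maris: 26+3+9+7+26 = 71
Willow → Corby → Quarry → Fenby → Maris → Pine: 26+3+10+26+31 = 96
Willow → Corby → Quarry → Fenby → Pine → Maris: 26+3+10+7+31 = 77
Willow → Corby → Pine → Maris → Quarry → Fenby: 26+10+31+22+10 = 99
Willow → Corby → Pine → Maris → Fenby → Quarry: 26+10+31+26+10 = 103
… (106 more)
Willow → Maris → Corby → Quarry → Pine → Fenby: 11+21+3+9+7 = 51  ← best
The minimum is 51.
One shortest path: Willow → Maris → Corby → Quarry → Pine → Fenby.

Shortest open route: 51 miles.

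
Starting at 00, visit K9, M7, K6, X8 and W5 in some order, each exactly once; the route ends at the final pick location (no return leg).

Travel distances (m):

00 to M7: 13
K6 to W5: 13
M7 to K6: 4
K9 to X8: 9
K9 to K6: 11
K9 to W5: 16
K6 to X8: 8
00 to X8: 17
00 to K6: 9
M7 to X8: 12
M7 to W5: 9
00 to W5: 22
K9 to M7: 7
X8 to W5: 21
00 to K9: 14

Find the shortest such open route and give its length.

There are 5! = 120 possible orderings.
00 - K9 - M7 - K6 - X8 - W5: 14+7+4+8+21 = 54
00 - K9 - M7 - K6 - W5 - X8: 14+7+4+13+21 = 59
00 - K9 - M7 - X8 - K6 - W5: 14+7+12+8+13 = 54
00 - K9 - M7 - X8 - W5 - K6: 14+7+12+21+13 = 67
00 - K9 - M7 - W5 - K6 - X8: 14+7+9+13+8 = 51
00 - K9 - M7 - W5 - X8 - K6: 14+7+9+21+8 = 59
00 - K9 - K6 - M7 - X8 - W5: 14+11+4+12+21 = 62
00 - K9 - K6 - M7 - W5 - X8: 14+11+4+9+21 = 59
00 - K9 - K6 - X8 - M7 - W5: 14+11+8+12+9 = 54
00 - K9 - K6 - X8 - W5 - M7: 14+11+8+21+9 = 63
00 - K9 - K6 - W5 - M7 - X8: 14+11+13+9+12 = 59
00 - K9 - K6 - W5 - X8 - M7: 14+11+13+21+12 = 71
00 - K9 - X8 - M7 - K6 - W5: 14+9+12+4+13 = 52
00 - K9 - X8 - M7 - W5 - K6: 14+9+12+9+13 = 57
… (106 more)
00 - K6 - X8 - K9 - M7 - W5: 9+8+9+7+9 = 42  ← best
The minimum is 42.
One shortest path: 00 → K6 → X8 → K9 → M7 → W5.

42 m — the minimum one-way total.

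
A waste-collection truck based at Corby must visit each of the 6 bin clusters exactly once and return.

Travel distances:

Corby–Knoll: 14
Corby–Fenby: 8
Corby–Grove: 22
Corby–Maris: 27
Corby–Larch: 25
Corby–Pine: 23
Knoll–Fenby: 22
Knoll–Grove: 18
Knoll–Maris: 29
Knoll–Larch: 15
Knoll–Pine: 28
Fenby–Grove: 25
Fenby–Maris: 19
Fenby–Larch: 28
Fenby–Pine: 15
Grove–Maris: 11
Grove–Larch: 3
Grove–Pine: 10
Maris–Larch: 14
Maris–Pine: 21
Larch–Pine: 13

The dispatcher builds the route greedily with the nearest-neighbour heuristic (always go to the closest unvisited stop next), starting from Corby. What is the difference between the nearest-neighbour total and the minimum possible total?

Corby: Fenby=8, Knoll=14, Grove=22, Pine=23, Larch=25, Maris=27 ⇒ Fenby
Fenby: Pine=15, Maris=19, Knoll=22, Grove=25, Larch=28 ⇒ Pine
Pine: Grove=10, Larch=13, Maris=21, Knoll=28 ⇒ Grove
Grove: Larch=3, Maris=11, Knoll=18 ⇒ Larch
Larch: Maris=14, Knoll=15 ⇒ Maris
Maris: Knoll=29 ⇒ Knoll
NN route Corby → Fenby → Pine → Grove → Larch → Maris → Knoll → Corby costs 93.
Optimal: Corby → Knoll → Larch → Grove → Maris → Pine → Fenby → Corby costs 87 (by enumerating all 360 distinct tours).
Excess = 93 − 87 = 6.

Excess over optimum: 6.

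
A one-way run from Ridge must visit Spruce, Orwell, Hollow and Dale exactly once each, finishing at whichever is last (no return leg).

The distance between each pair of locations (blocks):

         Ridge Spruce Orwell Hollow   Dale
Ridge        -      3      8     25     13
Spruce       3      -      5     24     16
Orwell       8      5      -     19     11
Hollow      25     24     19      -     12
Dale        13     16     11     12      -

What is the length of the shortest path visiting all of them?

There are 4! = 24 possible orderings.
Ridge→Spruce→Orwell→Hollow→Dale: 3+5+19+12 = 39
Ridge→Spruce→Orwell→Dale→Hollow: 3+5+11+12 = 31
Ridge→Spruce→Hollow→Orwell→Dale: 3+24+19+11 = 57
Ridge→Spruce→Hollow→Dale→Orwell: 3+24+12+11 = 50
Ridge→Spruce→Dale→Orwell→Hollow: 3+16+11+19 = 49
Ridge→Spruce→Dale→Hollow→Orwell: 3+16+12+19 = 50
Ridge→Orwell→Spruce→Hollow→Dale: 8+5+24+12 = 49
Ridge→Orwell→Spruce→Dale→Hollow: 8+5+16+12 = 41
Ridge→Orwell→Hollow→Spruce→Dale: 8+19+24+16 = 67
Ridge→Orwell→Hollow→Dale→Spruce: 8+19+12+16 = 55
Ridge→Orwell→Dale→Spruce→Hollow: 8+11+16+24 = 59
Ridge→Orwell→Dale→Hollow→Spruce: 8+11+12+24 = 55
Ridge→Hollow→Spruce→Orwell→Dale: 25+24+5+11 = 65
Ridge→Hollow→Spruce→Dale→Orwell: 25+24+16+11 = 76
… (10 more)
The minimum is 31.
One shortest path: Ridge → Spruce → Orwell → Dale → Hollow.

Shortest open route: 31 blocks.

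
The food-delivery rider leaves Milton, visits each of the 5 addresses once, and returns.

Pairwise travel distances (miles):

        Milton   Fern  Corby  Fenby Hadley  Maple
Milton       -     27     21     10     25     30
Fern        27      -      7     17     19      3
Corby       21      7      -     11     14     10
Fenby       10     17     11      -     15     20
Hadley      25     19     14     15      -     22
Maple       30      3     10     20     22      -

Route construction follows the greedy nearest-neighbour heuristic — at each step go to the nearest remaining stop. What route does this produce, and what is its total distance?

Total distance 78 miles via the nearest-neighbour route Milton → Fenby → Corby → Fern → Maple → Hadley → Milton.

Milton → [Fenby:10 / Corby:21 / Hadley:25 / Fern:27 / Maple:30] → Fenby (10)
Fenby → [Corby:11 / Hadley:15 / Fern:17 / Maple:20] → Corby (11)
Corby → [Fern:7 / Maple:10 / Hadley:14] → Fern (7)
Fern → [Maple:3 / Hadley:19] → Maple (3)
Maple → [Hadley:22] → Hadley (22)
Return Hadley→Milton: 25.
Total = 10 + 11 + 7 + 3 + 22 + 25 = 78.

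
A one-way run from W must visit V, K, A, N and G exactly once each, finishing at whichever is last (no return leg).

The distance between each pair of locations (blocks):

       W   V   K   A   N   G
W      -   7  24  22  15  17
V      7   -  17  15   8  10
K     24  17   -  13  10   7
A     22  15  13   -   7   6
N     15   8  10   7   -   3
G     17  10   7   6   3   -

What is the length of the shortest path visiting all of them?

Minimum one-way distance = 35 blocks.

There are 5! = 120 possible orderings.
W - V - K - A - N - G: 7+17+13+7+3 = 47
W - V - K - A - G - N: 7+17+13+6+3 = 46
W - V - K - N - A - G: 7+17+10+7+6 = 47
W - V - K - N - G - A: 7+17+10+3+6 = 43
W - V - K - G - A - N: 7+17+7+6+7 = 44
W - V - K - G - N - A: 7+17+7+3+7 = 41
W - V - A - K - N - G: 7+15+13+10+3 = 48
W - V - A - K - G - N: 7+15+13+7+3 = 45
W - V - A - N - K - G: 7+15+7+10+7 = 46
W - V - A - N - G - K: 7+15+7+3+7 = 39
W - V - A - G - K - N: 7+15+6+7+10 = 45
W - V - A - G - N - K: 7+15+6+3+10 = 41
W - V - N - K - A - G: 7+8+10+13+6 = 44
W - V - N - K - G - A: 7+8+10+7+6 = 38
… (106 more)
W - V - N - A - G - K: 7+8+7+6+7 = 35  ← best
The minimum is 35.
One shortest path: W → V → N → A → G → K.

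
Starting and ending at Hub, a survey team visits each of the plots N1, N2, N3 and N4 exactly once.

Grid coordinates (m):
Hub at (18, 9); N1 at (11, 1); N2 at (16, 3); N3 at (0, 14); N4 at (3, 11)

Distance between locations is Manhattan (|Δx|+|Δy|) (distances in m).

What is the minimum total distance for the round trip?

Shortest round trip = 62 m.

With 4 stops there are 4!/2 = 12 distinct round trips (a route and its reverse cost the same).
Hub→N1→N2→N3→N4→Hub: 15+7+27+6+17 = 72
Hub→N1→N2→N4→N3→Hub: 15+7+21+6+23 = 72
Hub→N1→N3→N2→N4→Hub: 15+24+27+21+17 = 104
Hub→N1→N3→N4→N2→Hub: 15+24+6+21+8 = 74
Hub→N1→N4→N2→N3→Hub: 15+18+21+27+23 = 104
Hub→N1→N4→N3→N2→Hub: 15+18+6+27+8 = 74
Hub→N2→N1→N3→N4→Hub: 8+7+24+6+17 = 62
Hub→N2→N1→N4→N3→Hub: 8+7+18+6+23 = 62
Hub→N2→N3→N1→N4→Hub: 8+27+24+18+17 = 94
Hub→N2→N4→N1→N3→Hub: 8+21+18+24+23 = 94
Hub→N3→N1→N2→N4→Hub: 23+24+7+21+17 = 92
Hub→N3→N2→N1→N4→Hub: 23+27+7+18+17 = 92
The minimum is 62.
One optimal route: Hub → N2 → N1 → N3 → N4 → Hub (or its reverse).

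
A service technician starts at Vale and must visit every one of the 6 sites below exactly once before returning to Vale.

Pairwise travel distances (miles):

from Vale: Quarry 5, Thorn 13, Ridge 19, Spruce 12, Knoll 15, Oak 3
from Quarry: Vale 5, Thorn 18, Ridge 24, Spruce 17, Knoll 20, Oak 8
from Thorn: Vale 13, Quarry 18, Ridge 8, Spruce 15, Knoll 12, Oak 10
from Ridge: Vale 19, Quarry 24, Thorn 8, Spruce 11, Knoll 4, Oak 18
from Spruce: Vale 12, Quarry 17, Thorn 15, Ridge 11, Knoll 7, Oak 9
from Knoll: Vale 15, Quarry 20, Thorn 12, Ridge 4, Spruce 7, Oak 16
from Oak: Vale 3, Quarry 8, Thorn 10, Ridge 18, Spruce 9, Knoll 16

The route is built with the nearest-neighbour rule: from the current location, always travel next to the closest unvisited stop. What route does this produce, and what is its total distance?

At Vale the remaining stops are Oak 3, Quarry 5, Spruce 12, Thorn 13, Knoll 15, Ridge 19; go to Oak.
At Oak the remaining stops are Quarry 8, Spruce 9, Thorn 10, Knoll 16, Ridge 18; go to Quarry.
At Quarry the remaining stops are Spruce 17, Thorn 18, Knoll 20, Ridge 24; go to Spruce.
At Spruce the remaining stops are Knoll 7, Ridge 11, Thorn 15; go to Knoll.
At Knoll the remaining stops are Ridge 4, Thorn 12; go to Ridge.
At Ridge the remaining stops are Thorn 8; go to Thorn.
Return Thorn→Vale: 13.
Total = 3 + 8 + 17 + 7 + 4 + 8 + 13 = 60.

Total distance 60 miles via the nearest-neighbour route Vale → Oak → Quarry → Spruce → Knoll → Ridge → Thorn → Vale.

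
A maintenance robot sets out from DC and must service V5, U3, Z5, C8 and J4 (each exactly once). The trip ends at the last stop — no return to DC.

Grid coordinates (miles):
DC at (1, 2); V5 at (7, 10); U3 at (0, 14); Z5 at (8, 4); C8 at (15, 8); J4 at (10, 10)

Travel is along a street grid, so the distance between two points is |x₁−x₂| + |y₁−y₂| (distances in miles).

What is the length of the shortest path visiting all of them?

There are 5! = 120 possible orderings.
DC → V5 → U3 → Z5 → C8 → J4: 14+11+18+11+7 = 61
DC → V5 → U3 → Z5 → J4 → C8: 14+11+18+8+7 = 58
DC → V5 → U3 → C8 → Z5 → J4: 14+11+21+11+8 = 65
DC → V5 → U3 → C8 → J4 → Z5: 14+11+21+7+8 = 61
DC → V5 → U3 → J4 → Z5 → C8: 14+11+14+8+11 = 58
DC → V5 → U3 → J4 → C8 → Z5: 14+11+14+7+11 = 57
DC → V5 → Z5 → U3 → C8 → J4: 14+7+18+21+7 = 67
DC → V5 → Z5 → U3 → J4 → C8: 14+7+18+14+7 = 60
DC → V5 → Z5 → C8 → U3 → J4: 14+7+11+21+14 = 67
DC → V5 → Z5 → C8 → J4 → U3: 14+7+11+7+14 = 53
DC → V5 → Z5 → J4 → U3 → C8: 14+7+8+14+21 = 64
DC → V5 → Z5 → J4 → C8 → U3: 14+7+8+7+21 = 57
DC → V5 → C8 → U3 → Z5 → J4: 14+10+21+18+8 = 71
DC → V5 → C8 → U3 → J4 → Z5: 14+10+21+14+8 = 67
… (106 more)
DC → Z5 → C8 → J4 → V5 → U3: 9+11+7+3+11 = 41  ← best
The minimum is 41.
One shortest path: DC → Z5 → C8 → J4 → V5 → U3.

41 miles — the minimum one-way total.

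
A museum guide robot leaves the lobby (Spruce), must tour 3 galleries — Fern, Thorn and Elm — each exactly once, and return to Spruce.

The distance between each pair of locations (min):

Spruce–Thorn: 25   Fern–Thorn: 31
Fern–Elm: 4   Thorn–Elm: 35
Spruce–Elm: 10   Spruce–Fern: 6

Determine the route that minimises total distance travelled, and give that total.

Spruce-Fern-Thorn-Elm-Spruce: 6+31+35+10 = 82
Spruce-Fern-Elm-Thorn-Spruce: 6+4+35+25 = 70
Spruce-Thorn-Fern-Elm-Spruce: 25+31+4+10 = 70
The minimum is 70.
One optimal route: Spruce → Fern → Elm → Thorn → Spruce (or its reverse).

70 min — the shortest possible round trip.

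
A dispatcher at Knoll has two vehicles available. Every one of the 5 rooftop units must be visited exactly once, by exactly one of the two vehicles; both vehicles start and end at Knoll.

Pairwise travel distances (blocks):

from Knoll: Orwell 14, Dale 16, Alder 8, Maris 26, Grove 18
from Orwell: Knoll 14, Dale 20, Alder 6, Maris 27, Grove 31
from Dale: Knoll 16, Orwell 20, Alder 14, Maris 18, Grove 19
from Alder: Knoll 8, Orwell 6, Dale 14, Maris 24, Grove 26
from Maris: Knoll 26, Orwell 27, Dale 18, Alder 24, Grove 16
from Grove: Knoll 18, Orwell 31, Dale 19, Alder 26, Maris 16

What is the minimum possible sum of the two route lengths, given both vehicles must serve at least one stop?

There are 2^4 − 1 = 15 ways to divide the 5 stops into two non-empty groups. For each, the best each vehicle can do is its own shortest tour through its group:
  {Orwell} + {Dale, Alder, Maris, Grove}: 28 + 74 = 102
  {Dale} + {Orwell, Alder, Maris, Grove}: 32 + 75 = 107
  {Orwell, Dale} + {Alder, Maris, Grove}: 50 + 66 = 116
  {Alder} + {Orwell, Dale, Maris, Grove}: 16 + 86 = 102
  {Orwell, Alder} + {Dale, Maris, Grove}: 28 + 68 = 96
  {Dale, Alder} + {Orwell, Maris, Grove}: 38 + 75 = 113
  … (15 splits in total)
Best: vehicle 1 Knoll → Orwell → Alder → Knoll = 28; vehicle 2 Knoll → Dale → Maris → Grove → Knoll = 68; combined 96.

Minimum combined distance: 96 blocks.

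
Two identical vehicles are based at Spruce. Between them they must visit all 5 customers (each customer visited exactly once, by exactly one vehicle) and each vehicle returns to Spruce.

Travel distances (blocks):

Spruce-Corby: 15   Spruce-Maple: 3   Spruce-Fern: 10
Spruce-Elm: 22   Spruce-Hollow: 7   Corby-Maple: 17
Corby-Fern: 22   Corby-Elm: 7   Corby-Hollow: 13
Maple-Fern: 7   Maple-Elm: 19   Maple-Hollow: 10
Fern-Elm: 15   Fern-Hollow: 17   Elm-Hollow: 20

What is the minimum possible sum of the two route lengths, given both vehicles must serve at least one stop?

Minimum combined distance: 58 blocks.

Try each way of splitting the stops between the two vehicles (each non-empty) and, for each split, find the best tour for each vehicle:
  {Corby} + {Maple, Fern, Elm, Hollow}: 30 + 52 = 82
  {Maple} + {Corby, Fern, Elm, Hollow}: 6 + 52 = 58
  {Corby, Maple} + {Fern, Elm, Hollow}: 35 + 52 = 87
  {Fern} + {Corby, Maple, Elm, Hollow}: 20 + 49 = 69
  {Corby, Fern} + {Maple, Elm, Hollow}: 47 + 49 = 96
  {Maple, Fern} + {Corby, Elm, Hollow}: 20 + 49 = 69
  … (15 splits in total)
Best: vehicle 1 Spruce → Maple → Spruce = 6; vehicle 2 Spruce → Fern → Elm → Corby → Hollow → Spruce = 52; combined 58.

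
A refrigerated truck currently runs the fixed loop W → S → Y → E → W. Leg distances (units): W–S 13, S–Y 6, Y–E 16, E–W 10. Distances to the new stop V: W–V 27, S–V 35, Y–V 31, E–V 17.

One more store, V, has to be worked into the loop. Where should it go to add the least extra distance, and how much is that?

Insertion cost between consecutive stops i–j is d(i,V) + d(V,j) − d(i,j):
  between W and S: 27 + 35 − 13 = 49
  between S and Y: 35 + 31 − 6 = 60
  between Y and E: 31 + 17 − 16 = 32
  between E and W: 17 + 27 − 10 = 34
Cheapest insertion is between Y and E, adding 32.
New total = 45 + 32 = 77.

Minimum extra distance: 32, inserting V between Y and E.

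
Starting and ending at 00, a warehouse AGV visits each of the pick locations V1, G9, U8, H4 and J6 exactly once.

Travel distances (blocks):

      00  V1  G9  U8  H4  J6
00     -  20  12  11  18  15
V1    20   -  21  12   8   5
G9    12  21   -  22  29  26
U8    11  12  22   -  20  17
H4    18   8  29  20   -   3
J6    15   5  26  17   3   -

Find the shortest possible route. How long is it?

Minimum total distance: 72 blocks.

There are 60 distinct closed tours to check (reversals are equivalent).
00 - V1 - G9 - U8 - H4 - J6 - 00: 20+21+22+20+3+15 = 101
00 - V1 - G9 - U8 - J6 - H4 - 00: 20+21+22+17+3+18 = 101
00 - V1 - G9 - H4 - U8 - J6 - 00: 20+21+29+20+17+15 = 122
00 - V1 - G9 - H4 - J6 - U8 - 00: 20+21+29+3+17+11 = 101
00 - V1 - G9 - J6 - U8 - H4 - 00: 20+21+26+17+20+18 = 122
00 - V1 - G9 - J6 - H4 - U8 - 00: 20+21+26+3+20+11 = 101
00 - V1 - U8 - G9 - H4 - J6 - 00: 20+12+22+29+3+15 = 101
00 - V1 - U8 - G9 - J6 - H4 - 00: 20+12+22+26+3+18 = 101
00 - V1 - U8 - H4 - G9 - J6 - 00: 20+12+20+29+26+15 = 122
00 - V1 - U8 - H4 - J6 - G9 - 00: 20+12+20+3+26+12 = 93
00 - V1 - U8 - J6 - G9 - H4 - 00: 20+12+17+26+29+18 = 122
00 - V1 - U8 - J6 - H4 - G9 - 00: 20+12+17+3+29+12 = 93
00 - V1 - H4 - G9 - U8 - J6 - 00: 20+8+29+22+17+15 = 111
00 - V1 - H4 - G9 - J6 - U8 - 00: 20+8+29+26+17+11 = 111
… (46 more)
00 - G9 - V1 - H4 - J6 - U8 - 00: 12+21+8+3+17+11 = 72  ← best
The minimum is 72.
One optimal route: 00 → G9 → V1 → H4 → J6 → U8 → 00 (or its reverse).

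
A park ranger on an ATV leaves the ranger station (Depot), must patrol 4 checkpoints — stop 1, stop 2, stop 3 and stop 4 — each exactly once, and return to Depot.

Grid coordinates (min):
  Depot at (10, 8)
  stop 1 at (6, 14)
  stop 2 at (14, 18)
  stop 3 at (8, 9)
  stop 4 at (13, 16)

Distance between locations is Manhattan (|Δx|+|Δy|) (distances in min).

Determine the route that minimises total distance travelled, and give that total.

Minimum total distance: 36 min.

There are 12 distinct closed tours to check (reversals are equivalent).
Depot - stop 1 - stop 2 - stop 3 - stop 4 - Depot: 10+12+15+12+11 = 60
Depot - stop 1 - stop 2 - stop 4 - stop 3 - Depot: 10+12+3+12+3 = 40
Depot - stop 1 - stop 3 - stop 2 - stop 4 - Depot: 10+7+15+3+11 = 46
Depot - stop 1 - stop 3 - stop 4 - stop 2 - Depot: 10+7+12+3+14 = 46
Depot - stop 1 - stop 4 - stop 2 - stop 3 - Depot: 10+9+3+15+3 = 40
Depot - stop 1 - stop 4 - stop 3 - stop 2 - Depot: 10+9+12+15+14 = 60
Depot - stop 2 - stop 1 - stop 3 - stop 4 - Depot: 14+12+7+12+11 = 56
Depot - stop 2 - stop 1 - stop 4 - stop 3 - Depot: 14+12+9+12+3 = 50
Depot - stop 2 - stop 3 - stop 1 - stop 4 - Depot: 14+15+7+9+11 = 56
Depot - stop 2 - stop 4 - stop 1 - stop 3 - Depot: 14+3+9+7+3 = 36
Depot - stop 3 - stop 1 - stop 2 - stop 4 - Depot: 3+7+12+3+11 = 36
Depot - stop 3 - stop 2 - stop 1 - stop 4 - Depot: 3+15+12+9+11 = 50
The minimum is 36.
One optimal route: Depot → stop 2 → stop 4 → stop 1 → stop 3 → Depot (or its reverse).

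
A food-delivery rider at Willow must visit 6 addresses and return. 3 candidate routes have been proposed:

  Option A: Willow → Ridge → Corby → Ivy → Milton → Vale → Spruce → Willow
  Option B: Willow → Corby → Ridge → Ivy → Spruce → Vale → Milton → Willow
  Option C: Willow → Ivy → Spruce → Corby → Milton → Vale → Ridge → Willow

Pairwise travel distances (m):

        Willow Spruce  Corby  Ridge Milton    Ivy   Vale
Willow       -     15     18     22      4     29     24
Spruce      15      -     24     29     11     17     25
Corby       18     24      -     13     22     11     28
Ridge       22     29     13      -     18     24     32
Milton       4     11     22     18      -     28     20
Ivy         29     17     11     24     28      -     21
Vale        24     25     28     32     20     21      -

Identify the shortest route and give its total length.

Option A: 22 + 13 + 11 + 28 + 20 + 25 + 15 = 134
Option B: 18 + 13 + 24 + 17 + 25 + 20 + 4 = 121
Option C: 29 + 17 + 24 + 22 + 20 + 32 + 22 = 166

Shortest is Option B, total 121 m.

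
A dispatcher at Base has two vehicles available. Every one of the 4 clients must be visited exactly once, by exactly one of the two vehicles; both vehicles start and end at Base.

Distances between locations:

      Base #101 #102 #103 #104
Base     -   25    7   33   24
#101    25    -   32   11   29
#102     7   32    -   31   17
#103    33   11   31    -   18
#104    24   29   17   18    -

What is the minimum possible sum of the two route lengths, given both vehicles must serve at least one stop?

There are 2^3 − 1 = 7 ways to divide the 4 stops into two non-empty groups. For each, the best each vehicle can do is its own shortest tour through its group:
  {#101} + {#102, #103, #104}: 50 + 75 = 125
  {#102} + {#101, #103, #104}: 14 + 78 = 92
  {#101, #102} + {#103, #104}: 64 + 75 = 139
  {#103} + {#101, #102, #104}: 66 + 78 = 144
  {#101, #103} + {#102, #104}: 69 + 48 = 117
  {#102, #103} + {#101, #104}: 71 + 78 = 149
  … (7 splits in total)
Best: vehicle 1 Base → #102 → Base = 14; vehicle 2 Base → #101 → #103 → #104 → Base = 78; combined 92.

Minimum combined distance: 92.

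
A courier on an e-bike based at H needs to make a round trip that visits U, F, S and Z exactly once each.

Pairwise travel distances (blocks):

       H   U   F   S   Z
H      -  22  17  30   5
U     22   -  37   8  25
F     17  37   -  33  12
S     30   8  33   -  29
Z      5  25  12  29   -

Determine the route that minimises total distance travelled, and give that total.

80 blocks — the shortest possible round trip.

There are 12 distinct closed tours to check (reversals are equivalent).
H - U - F - S - Z - H: 22+37+33+29+5 = 126
H - U - F - Z - S - H: 22+37+12+29+30 = 130
H - U - S - F - Z - H: 22+8+33+12+5 = 80
H - U - S - Z - F - H: 22+8+29+12+17 = 88
H - U - Z - F - S - H: 22+25+12+33+30 = 122
H - U - Z - S - F - H: 22+25+29+33+17 = 126
H - F - U - S - Z - H: 17+37+8+29+5 = 96
H - F - U - Z - S - H: 17+37+25+29+30 = 138
H - F - S - U - Z - H: 17+33+8+25+5 = 88
H - F - Z - U - S - H: 17+12+25+8+30 = 92
H - S - U - F - Z - H: 30+8+37+12+5 = 92
H - S - F - U - Z - H: 30+33+37+25+5 = 130
The minimum is 80.
One optimal route: H → U → S → F → Z → H (or its reverse).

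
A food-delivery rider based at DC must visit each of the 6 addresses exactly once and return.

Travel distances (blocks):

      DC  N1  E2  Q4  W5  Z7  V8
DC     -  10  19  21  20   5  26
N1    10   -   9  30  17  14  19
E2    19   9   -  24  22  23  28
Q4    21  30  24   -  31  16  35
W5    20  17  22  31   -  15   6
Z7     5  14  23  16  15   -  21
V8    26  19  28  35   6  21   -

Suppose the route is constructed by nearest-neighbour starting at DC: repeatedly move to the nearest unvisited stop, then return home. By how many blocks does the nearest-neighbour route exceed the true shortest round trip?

13 blocks longer than the optimal tour.

DC: Z7=5, N1=10, E2=19, W5=20, Q4=21, V8=26 ⇒ Z7
Z7: N1=14, W5=15, Q4=16, V8=21, E2=23 ⇒ N1
N1: E2=9, W5=17, V8=19, Q4=30 ⇒ E2
E2: W5=22, Q4=24, V8=28 ⇒ W5
W5: V8=6, Q4=31 ⇒ V8
V8: Q4=35 ⇒ Q4
NN route DC → Z7 → N1 → E2 → W5 → V8 → Q4 → DC costs 112.
Optimal: DC → Q4 → E2 → N1 → V8 → W5 → Z7 → DC costs 99 (by enumerating all 360 distinct tours).
Excess = 112 − 99 = 13.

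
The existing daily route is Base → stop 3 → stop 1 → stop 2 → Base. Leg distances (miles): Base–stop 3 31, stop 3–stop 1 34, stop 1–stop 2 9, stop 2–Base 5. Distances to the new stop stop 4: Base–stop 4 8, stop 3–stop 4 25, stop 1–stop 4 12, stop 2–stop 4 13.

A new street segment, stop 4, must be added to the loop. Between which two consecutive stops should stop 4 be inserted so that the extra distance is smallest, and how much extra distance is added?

Insertion cost between consecutive stops i–j is d(i,stop 4) + d(stop 4,j) − d(i,j):
  between Base and stop 3: 8 + 25 − 31 = 2
  between stop 3 and stop 1: 25 + 12 − 34 = 3
  between stop 1 and stop 2: 12 + 13 − 9 = 16
  between stop 2 and Base: 13 + 8 − 5 = 16
Cheapest insertion is between Base and stop 3, adding 2.
New total = 79 + 2 = 81.

Minimum extra distance: 2 miles, inserting stop 4 between Base and stop 3.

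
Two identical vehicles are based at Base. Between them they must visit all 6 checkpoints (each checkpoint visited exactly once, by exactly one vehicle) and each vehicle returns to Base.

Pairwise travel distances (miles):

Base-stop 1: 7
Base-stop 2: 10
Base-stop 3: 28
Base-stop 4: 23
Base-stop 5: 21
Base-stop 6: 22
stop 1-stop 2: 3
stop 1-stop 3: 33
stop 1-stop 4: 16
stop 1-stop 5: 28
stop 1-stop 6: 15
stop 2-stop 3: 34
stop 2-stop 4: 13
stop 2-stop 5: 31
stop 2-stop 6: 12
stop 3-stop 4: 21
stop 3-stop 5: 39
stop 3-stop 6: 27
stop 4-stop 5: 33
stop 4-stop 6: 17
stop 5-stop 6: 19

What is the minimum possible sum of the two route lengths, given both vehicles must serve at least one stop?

Try each way of splitting the stops between the two vehicles (each non-empty) and, for each split, find the best tour for each vehicle:
  {stop 1} + {stop 2, stop 3, stop 4, stop 5, stop 6}: 14 + 111 = 125
  {stop 2} + {stop 1, stop 3, stop 4, stop 5, stop 6}: 20 + 111 = 131
  {stop 1, stop 2} + {stop 3, stop 4, stop 5, stop 6}: 20 + 106 = 126
  {stop 3} + {stop 1, stop 2, stop 4, stop 5, stop 6}: 56 + 80 = 136
  {stop 1, stop 3} + {stop 2, stop 4, stop 5, stop 6}: 68 + 80 = 148
  {stop 2, stop 3} + {stop 1, stop 4, stop 5, stop 6}: 72 + 80 = 152
  … (31 splits in total)
Best: vehicle 1 Base → stop 1 → Base = 14; vehicle 2 Base → stop 2 → stop 4 → stop 3 → stop 6 → stop 5 → Base = 111; combined 125.

Minimum combined distance: 125 miles.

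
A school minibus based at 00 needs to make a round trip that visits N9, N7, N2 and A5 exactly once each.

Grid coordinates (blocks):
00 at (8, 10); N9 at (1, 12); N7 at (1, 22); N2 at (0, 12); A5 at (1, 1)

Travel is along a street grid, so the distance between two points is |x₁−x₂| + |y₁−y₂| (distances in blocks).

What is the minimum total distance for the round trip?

With 4 stops there are 4!/2 = 12 distinct round trips (a route and its reverse cost the same).
00-N9-N7-N2-A5-00: 9+10+11+12+16 = 58
00-N9-N7-A5-N2-00: 9+10+21+12+10 = 62
00-N9-N2-N7-A5-00: 9+1+11+21+16 = 58
00-N9-N2-A5-N7-00: 9+1+12+21+19 = 62
00-N9-A5-N7-N2-00: 9+11+21+11+10 = 62
00-N9-A5-N2-N7-00: 9+11+12+11+19 = 62
00-N7-N9-N2-A5-00: 19+10+1+12+16 = 58
00-N7-N9-A5-N2-00: 19+10+11+12+10 = 62
00-N7-N2-N9-A5-00: 19+11+1+11+16 = 58
00-N7-A5-N9-N2-00: 19+21+11+1+10 = 62
00-N2-N9-N7-A5-00: 10+1+10+21+16 = 58
00-N2-N7-N9-A5-00: 10+11+10+11+16 = 58
The minimum is 58.
One optimal route: 00 → N9 → N7 → N2 → A5 → 00 (or its reverse).

58 blocks — the shortest possible round trip.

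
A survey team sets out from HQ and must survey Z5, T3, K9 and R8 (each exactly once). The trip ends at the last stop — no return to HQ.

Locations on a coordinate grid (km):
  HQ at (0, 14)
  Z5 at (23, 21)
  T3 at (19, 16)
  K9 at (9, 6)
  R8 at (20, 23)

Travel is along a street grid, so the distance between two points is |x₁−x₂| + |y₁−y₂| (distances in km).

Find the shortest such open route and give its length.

There are 4! = 24 possible orderings.
HQ - Z5 - T3 - K9 - R8: 30+9+20+28 = 87
HQ - Z5 - T3 - R8 - K9: 30+9+8+28 = 75
HQ - Z5 - K9 - T3 - R8: 30+29+20+8 = 87
HQ - Z5 - K9 - R8 - T3: 30+29+28+8 = 95
HQ - Z5 - R8 - T3 - K9: 30+5+8+20 = 63
HQ - Z5 - R8 - K9 - T3: 30+5+28+20 = 83
HQ - T3 - Z5 - K9 - R8: 21+9+29+28 = 87
HQ - T3 - Z5 - R8 - K9: 21+9+5+28 = 63
HQ - T3 - K9 - Z5 - R8: 21+20+29+5 = 75
HQ - T3 - K9 - R8 - Z5: 21+20+28+5 = 74
HQ - T3 - R8 - Z5 - K9: 21+8+5+29 = 63
HQ - T3 - R8 - K9 - Z5: 21+8+28+29 = 86
HQ - K9 - Z5 - T3 - R8: 17+29+9+8 = 63
HQ - K9 - Z5 - R8 - T3: 17+29+5+8 = 59
… (10 more)
HQ - K9 - T3 - R8 - Z5: 17+20+8+5 = 50  ← best
The minimum is 50.
One shortest path: HQ → K9 → T3 → R8 → Z5.

50 km — the minimum one-way total.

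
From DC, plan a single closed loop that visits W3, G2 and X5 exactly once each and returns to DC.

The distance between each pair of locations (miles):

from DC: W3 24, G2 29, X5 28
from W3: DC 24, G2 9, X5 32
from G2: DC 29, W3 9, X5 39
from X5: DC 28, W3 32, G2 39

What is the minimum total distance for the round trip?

Minimum total distance: 98 miles.

DC → W3 → G2 → X5 → DC: 24+9+39+28 = 100
DC → W3 → X5 → G2 → DC: 24+32+39+29 = 124
DC → G2 → W3 → X5 → DC: 29+9+32+28 = 98
The minimum is 98.
One optimal route: DC → G2 → W3 → X5 → DC (or its reverse).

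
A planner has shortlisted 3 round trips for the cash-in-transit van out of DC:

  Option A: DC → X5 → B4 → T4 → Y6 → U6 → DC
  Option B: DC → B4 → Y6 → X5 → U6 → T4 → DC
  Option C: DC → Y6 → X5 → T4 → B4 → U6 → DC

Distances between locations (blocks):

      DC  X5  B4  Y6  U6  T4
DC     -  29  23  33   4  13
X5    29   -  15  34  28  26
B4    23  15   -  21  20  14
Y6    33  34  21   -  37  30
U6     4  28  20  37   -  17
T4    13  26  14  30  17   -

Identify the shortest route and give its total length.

Option A: 29 + 15 + 14 + 30 + 37 + 4 = 129
Option B: 23 + 21 + 34 + 28 + 17 + 13 = 136
Option C: 33 + 34 + 26 + 14 + 20 + 4 = 131

129 blocks — Option A is the shortest.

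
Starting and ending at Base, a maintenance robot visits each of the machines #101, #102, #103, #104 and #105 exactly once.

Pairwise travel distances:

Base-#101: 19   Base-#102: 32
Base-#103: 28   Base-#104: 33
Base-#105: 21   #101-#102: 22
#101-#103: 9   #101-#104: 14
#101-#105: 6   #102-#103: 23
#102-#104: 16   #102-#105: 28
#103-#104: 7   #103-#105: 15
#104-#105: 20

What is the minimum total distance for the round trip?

Base - #101 - #102 - #103 - #104 - #105 - Base: 19+22+23+7+20+21 = 112
Base - #101 - #102 - #103 - #105 - #104 - Base: 19+22+23+15+20+33 = 132
Base - #101 - #102 - #104 - #103 - #105 - Base: 19+22+16+7+15+21 = 100
Base - #101 - #102 - #104 - #105 - #103 - Base: 19+22+16+20+15+28 = 120
Base - #101 - #102 - #105 - #103 - #104 - Base: 19+22+28+15+7+33 = 124
Base - #101 - #102 - #105 - #104 - #103 - Base: 19+22+28+20+7+28 = 124
Base - #101 - #103 - #102 - #104 - #105 - Base: 19+9+23+16+20+21 = 108
Base - #101 - #103 - #102 - #105 - #104 - Base: 19+9+23+28+20+33 = 132
Base - #101 - #103 - #104 - #102 - #105 - Base: 19+9+7+16+28+21 = 100
Base - #101 - #103 - #104 - #105 - #102 - Base: 19+9+7+20+28+32 = 115
Base - #101 - #103 - #105 - #102 - #104 - Base: 19+9+15+28+16+33 = 120
Base - #101 - #103 - #105 - #104 - #102 - Base: 19+9+15+20+16+32 = 111
Base - #101 - #104 - #102 - #103 - #105 - Base: 19+14+16+23+15+21 = 108
Base - #101 - #104 - #102 - #105 - #103 - Base: 19+14+16+28+15+28 = 120
… (46 more)
Base - #102 - #104 - #103 - #101 - #105 - Base: 32+16+7+9+6+21 = 91  ← best
The minimum is 91.
One optimal route: Base → #102 → #104 → #103 → #101 → #105 → Base (or its reverse).

Minimum total distance: 91.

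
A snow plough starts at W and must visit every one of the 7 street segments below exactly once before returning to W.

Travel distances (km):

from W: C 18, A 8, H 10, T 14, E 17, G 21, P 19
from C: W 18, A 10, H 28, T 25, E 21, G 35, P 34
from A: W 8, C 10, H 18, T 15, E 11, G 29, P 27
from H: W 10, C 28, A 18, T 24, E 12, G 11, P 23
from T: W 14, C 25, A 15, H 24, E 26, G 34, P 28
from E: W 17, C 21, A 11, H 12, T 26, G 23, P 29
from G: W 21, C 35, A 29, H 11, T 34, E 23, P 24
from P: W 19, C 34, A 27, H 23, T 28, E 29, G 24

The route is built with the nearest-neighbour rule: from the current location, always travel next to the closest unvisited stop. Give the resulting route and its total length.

From W: distances to unvisited — A=8, H=10, T=14, E=17, C=18, P=19, G=21. Nearest is A (8).
From A: distances to unvisited — C=10, E=11, T=15, H=18, P=27, G=29. Nearest is C (10).
From C: distances to unvisited — E=21, T=25, H=28, P=34, G=35. Nearest is E (21).
From E: distances to unvisited — H=12, G=23, T=26, P=29. Nearest is H (12).
From H: distances to unvisited — G=11, P=23, T=24. Nearest is G (11).
From G: distances to unvisited — P=24, T=34. Nearest is P (24).
From P: distances to unvisited — T=28. Nearest is T (28).
Return T→W: 14.
Total = 8 + 10 + 21 + 12 + 11 + 24 + 28 + 14 = 128.

128 km along W → A → C → E → H → G → P → T → W.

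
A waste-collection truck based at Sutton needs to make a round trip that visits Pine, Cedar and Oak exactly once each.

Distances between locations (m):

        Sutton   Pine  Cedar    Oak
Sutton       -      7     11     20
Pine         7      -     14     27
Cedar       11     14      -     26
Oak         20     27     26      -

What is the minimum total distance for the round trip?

Sutton → Pine → Cedar → Oak → Sutton: 7+14+26+20 = 67
Sutton → Pine → Oak → Cedar → Sutton: 7+27+26+11 = 71
Sutton → Cedar → Pine → Oak → Sutton: 11+14+27+20 = 72
The minimum is 67.
One optimal route: Sutton → Pine → Cedar → Oak → Sutton (or its reverse).

Minimum total distance: 67 m.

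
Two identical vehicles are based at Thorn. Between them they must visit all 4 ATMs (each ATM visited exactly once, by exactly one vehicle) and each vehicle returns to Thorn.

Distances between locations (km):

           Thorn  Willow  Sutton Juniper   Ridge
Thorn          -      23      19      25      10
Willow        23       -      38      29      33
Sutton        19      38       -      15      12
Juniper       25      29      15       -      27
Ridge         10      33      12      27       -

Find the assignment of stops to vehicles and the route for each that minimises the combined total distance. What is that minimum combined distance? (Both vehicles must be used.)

Minimum combined distance: 106 km.

There are 2^3 − 1 = 7 ways to divide the 4 stops into two non-empty groups. For each, the best each vehicle can do is its own shortest tour through its group:
  {Willow} + {Sutton, Juniper, Ridge}: 46 + 62 = 108
  {Sutton} + {Willow, Juniper, Ridge}: 38 + 89 = 127
  {Willow, Sutton} + {Juniper, Ridge}: 80 + 62 = 142
  {Juniper} + {Willow, Sutton, Ridge}: 50 + 83 = 133
  {Willow, Juniper} + {Sutton, Ridge}: 77 + 41 = 118
  {Sutton, Juniper} + {Willow, Ridge}: 59 + 66 = 125
  … (7 splits in total)
  {Willow, Sutton, Juniper} + {Ridge}: 86 + 20 = 106  ← best
Best: vehicle 1 Thorn → Willow → Juniper → Sutton → Thorn = 86; vehicle 2 Thorn → Ridge → Thorn = 20; combined 106.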